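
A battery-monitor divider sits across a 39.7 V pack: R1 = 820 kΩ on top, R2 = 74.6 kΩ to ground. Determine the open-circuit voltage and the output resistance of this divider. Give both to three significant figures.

V_th is the open-circuit tap voltage: 39.7 × 74.6/(820 + 74.6) = 3.31 V.
With the supply zeroed, R1 and R2 appear in parallel from the tap: R_th = R1‖R2 = (820 × 74.6)/894.6 = 68.4 kΩ.

V_th = 3.31 V, R_th = 68.4 kΩ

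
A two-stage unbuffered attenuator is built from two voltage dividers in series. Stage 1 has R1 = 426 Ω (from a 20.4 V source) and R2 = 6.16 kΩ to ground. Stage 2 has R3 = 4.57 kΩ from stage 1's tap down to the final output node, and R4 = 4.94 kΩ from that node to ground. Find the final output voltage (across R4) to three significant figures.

Stage 2 presents R3+R4 = 9510 Ω as a load on stage 1's tap.
Stage 1's lower leg becomes R2‖(R3+R4) = 3738 Ω, so V_mid = 20.4 × 3738/4164 = 18.31 V.
Stage 2 is itself unloaded: V_out = V_mid × R4/(R3+R4) = 18.31 × 4940/9510 = 9.51 V.

V_out ≈ 9.51 V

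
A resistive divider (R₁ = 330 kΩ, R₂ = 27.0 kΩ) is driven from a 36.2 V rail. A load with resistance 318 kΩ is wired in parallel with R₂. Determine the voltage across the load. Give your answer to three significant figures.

The load sits in parallel with R₂: R₂‖R_L = (27.0 × 318) / (27.0 + 318) = 24.89 kΩ.
V_out = 36.2 × 24.89 / (330 + 24.89) = 36.2 × 24.89/354.9 = 2.54 V.
(Unloaded it would have been 2.74 V.)

V_out ≈ 2.54 V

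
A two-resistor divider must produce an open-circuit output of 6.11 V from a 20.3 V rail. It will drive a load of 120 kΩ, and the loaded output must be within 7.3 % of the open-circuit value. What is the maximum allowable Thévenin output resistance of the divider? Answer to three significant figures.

Loading drop = R_th/(R_th + R_L) ≤ 0.0730, so R_th ≤ R_L · ε/(1−ε) = 120 kΩ × 0.0730/0.9270 = 9.45 kΩ.
(Any R1, R2 with R2/(R1+R2) = 0.301 and R1‖R2 ≤ 9.45 kΩ will meet the spec.)

R_th ≤ 9.45 kΩ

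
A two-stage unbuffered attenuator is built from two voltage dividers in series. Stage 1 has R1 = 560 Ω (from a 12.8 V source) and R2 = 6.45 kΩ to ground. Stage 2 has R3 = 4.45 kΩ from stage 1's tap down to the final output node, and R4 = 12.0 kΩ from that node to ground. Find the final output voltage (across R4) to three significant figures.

V_out ≈ 8.33 V

Stage 2 presents R3+R4 = 16450 Ω as a load on stage 1's tap.
Stage 1's lower leg becomes R2‖(R3+R4) = 4633 Ω, so V_mid = 12.8 × 4633/5193 = 11.42 V.
Stage 2 is itself unloaded: V_out = V_mid × R4/(R3+R4) = 11.42 × 12000/16450 = 8.33 V.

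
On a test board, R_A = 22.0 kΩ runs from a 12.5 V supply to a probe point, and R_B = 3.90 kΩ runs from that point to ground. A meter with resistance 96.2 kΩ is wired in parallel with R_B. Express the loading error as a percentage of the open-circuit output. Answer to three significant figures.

The divider's output (Thévenin) resistance is R_A‖R_B = 3.313 kΩ.
Fractional drop under load = R_th/(R_th + R_L) = 3.313 / (3.313 + 96.2) = 0.03329.
So the output falls by 3.33 %.

3.33 %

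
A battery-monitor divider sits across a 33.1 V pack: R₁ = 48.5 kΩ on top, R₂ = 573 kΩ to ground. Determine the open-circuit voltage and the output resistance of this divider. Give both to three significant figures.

V_th = 30.5 V, R_th = 44.7 kΩ

V_th is the open-circuit tap voltage: 33.1 × 573/(48.5 + 573) = 30.5 V.
With the supply zeroed, R₁ and R₂ appear in parallel from the tap: R_th = R₁‖R₂ = (48.5 × 573)/621.5 = 44.7 kΩ.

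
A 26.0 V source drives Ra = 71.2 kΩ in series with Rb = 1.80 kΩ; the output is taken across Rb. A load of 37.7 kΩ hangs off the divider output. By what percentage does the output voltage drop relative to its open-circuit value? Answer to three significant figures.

4.45 %

The divider's output (Thévenin) resistance is Ra‖Rb = 1.756 kΩ.
Fractional drop under load = R_th/(R_th + R_L) = 1.756 / (1.756 + 37.7) = 0.04450.
So the output falls by 4.45 %.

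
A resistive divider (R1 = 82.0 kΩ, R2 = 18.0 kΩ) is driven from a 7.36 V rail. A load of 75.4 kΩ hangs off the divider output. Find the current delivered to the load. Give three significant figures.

R2‖R_L = 14.53 kΩ; V_out = 7.36 × 14.53/96.53 = 1.108 V.
I_L = V_out / R_L = 1.108 / 75.4 kΩ = 0.0147 mA.

I_L ≈ 0.0147 mA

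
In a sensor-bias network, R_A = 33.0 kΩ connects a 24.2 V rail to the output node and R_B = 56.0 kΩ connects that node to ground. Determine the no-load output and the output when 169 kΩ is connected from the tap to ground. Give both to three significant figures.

Open-circuit: V = 24.2 × 56.0/(33.0 + 56.0) = 15.2 V.
With the load, R_B becomes R_B‖R_L = 42.06 kΩ, so V = 24.2 × 42.06/75.06 = 13.6 V.

Unloaded: 15.2 V; loaded: 13.6 V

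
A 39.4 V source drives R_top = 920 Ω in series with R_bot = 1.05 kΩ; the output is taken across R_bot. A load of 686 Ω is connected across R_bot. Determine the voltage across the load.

The load sits in parallel with R_bot: R_bot‖R_L = (1050 × 686) / (1050 + 686) = 414.9 Ω.
V_out = 39.4 × 414.9 / (920 + 414.9) = 39.4 × 414.9/1335 = 12.2 V.

V_out ≈ 12.2 V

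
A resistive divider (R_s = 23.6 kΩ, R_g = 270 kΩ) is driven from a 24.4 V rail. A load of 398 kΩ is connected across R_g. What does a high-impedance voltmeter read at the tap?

The load sits in parallel with R_g: R_g‖R_L = (270 × 398) / (270 + 398) = 160.9 kΩ.
V_out = 24.4 × 160.9 / (23.6 + 160.9) = 24.4 × 160.9/184.5 = 21.3 V.
(Unloaded it would have been 22.4 V.)

V_out ≈ 21.3 V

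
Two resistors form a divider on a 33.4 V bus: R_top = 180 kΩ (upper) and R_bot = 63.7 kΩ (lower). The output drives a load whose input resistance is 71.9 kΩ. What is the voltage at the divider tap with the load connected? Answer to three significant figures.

The load sits in parallel with R_bot: R_bot‖R_L = (63.7 × 71.9) / (63.7 + 71.9) = 33.78 kΩ.
V_out = 33.4 × 33.78 / (180 + 33.78) = 33.4 × 33.78/213.8 = 5.28 V.

V_out ≈ 5.28 V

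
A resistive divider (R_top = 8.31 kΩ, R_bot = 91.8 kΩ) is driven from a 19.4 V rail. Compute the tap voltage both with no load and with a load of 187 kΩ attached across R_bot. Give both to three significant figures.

Open-circuit: V = 19.4 × 91.8/(8.31 + 91.8) = 17.8 V.
With the load, R_bot becomes R_bot‖R_L = 61.57 kΩ, so V = 19.4 × 61.57/69.88 = 17.1 V.

Unloaded: 17.8 V; loaded: 17.1 V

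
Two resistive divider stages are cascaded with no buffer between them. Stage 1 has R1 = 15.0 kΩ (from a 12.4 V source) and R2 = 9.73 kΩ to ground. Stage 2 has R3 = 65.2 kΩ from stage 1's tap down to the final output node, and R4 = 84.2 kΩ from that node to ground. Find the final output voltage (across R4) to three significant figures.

Stage 2 presents R3+R4 = 149.4 kΩ as a load on stage 1's tap.
Stage 1's lower leg becomes R2‖(R3+R4) = 9.135 kΩ, so V_mid = 12.4 × 9.135/24.14 = 4.693 V.
Stage 2 is itself unloaded: V_out = V_mid × R4/(R3+R4) = 4.693 × 84.2/149.4 = 2.65 V.

V_out ≈ 2.65 V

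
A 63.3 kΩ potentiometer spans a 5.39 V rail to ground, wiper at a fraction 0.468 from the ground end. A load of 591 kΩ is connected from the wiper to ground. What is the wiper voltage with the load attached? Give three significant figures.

V ≈ 2.46 V

The wiper splits the pot into (1−α)R = 33.68 kΩ above and αR = 29.62 kΩ below.
Lower section ‖ load = 28.21 kΩ.
V_wiper = 5.39 × 28.21/(33.68 + 28.21) = 2.46 V.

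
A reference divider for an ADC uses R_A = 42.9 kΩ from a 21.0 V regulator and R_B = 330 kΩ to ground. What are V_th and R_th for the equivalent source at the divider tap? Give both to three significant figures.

V_th is the open-circuit tap voltage: 21.0 × 330/(42.9 + 330) = 18.6 V.
With the supply zeroed, R_A and R_B appear in parallel from the tap: R_th = R_A‖R_B = (42.9 × 330)/372.9 = 38.0 kΩ.

V_th = 18.6 V, R_th = 38.0 kΩ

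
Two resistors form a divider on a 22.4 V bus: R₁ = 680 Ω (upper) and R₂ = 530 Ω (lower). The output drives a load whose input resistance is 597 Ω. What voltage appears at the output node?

The load sits in parallel with R₂: R₂‖R_L = (530 × 597) / (530 + 597) = 280.8 Ω.
V_out = 22.4 × 280.8 / (680 + 280.8) = 22.4 × 280.8/960.8 = 6.55 V.

V_out ≈ 6.55 V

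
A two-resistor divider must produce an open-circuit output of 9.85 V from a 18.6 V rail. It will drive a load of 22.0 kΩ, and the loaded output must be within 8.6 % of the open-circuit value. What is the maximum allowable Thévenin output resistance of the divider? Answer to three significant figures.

R_th ≤ 2.07 kΩ

Loading drop = R_th/(R_th + R_L) ≤ 0.0860, so R_th ≤ R_L · ε/(1−ε) = 22.0 kΩ × 0.0860/0.9140 = 2.07 kΩ.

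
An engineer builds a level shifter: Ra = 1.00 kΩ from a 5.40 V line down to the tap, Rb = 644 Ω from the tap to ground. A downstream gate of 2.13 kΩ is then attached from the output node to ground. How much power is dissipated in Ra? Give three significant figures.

P ≈ 13.1 mW

Total resistance from the source is Ra + (Rb‖R_L) = 1494 Ω, so I = 5.40/1494 Ω = 3.613 mA.
P = I²·Ra = (3.613 mA)² × 1.00 kΩ = 13.1 mW.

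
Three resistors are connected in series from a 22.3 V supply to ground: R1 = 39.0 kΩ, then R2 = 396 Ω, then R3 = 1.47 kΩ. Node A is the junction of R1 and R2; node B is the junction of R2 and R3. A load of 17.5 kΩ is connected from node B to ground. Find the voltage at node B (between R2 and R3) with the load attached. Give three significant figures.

V ≈ 0.742 V

At node B, R3 is in parallel with the load: R3‖R_L = 1356 Ω.
Below node A the resistance is R2 + (R3‖R_L) = 1752 Ω, so V_A = 22.3 × 1752/40750 = 0.9588 V.
Then V_B = V_A × (R3‖R_L)/(R2 + R3‖R_L) = 0.9588 × 1356/1752 = 0.742 V.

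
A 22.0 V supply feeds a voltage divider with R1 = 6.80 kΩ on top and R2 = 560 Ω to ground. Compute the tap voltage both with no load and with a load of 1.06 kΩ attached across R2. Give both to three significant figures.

Open-circuit: V = 22.0 × 560/(6800 + 560) = 1.67 V.
With the load, R2 becomes R2‖R_L = 366.4 Ω, so V = 22.0 × 366.4/7166 = 1.12 V.

Unloaded: 1.67 V; loaded: 1.12 V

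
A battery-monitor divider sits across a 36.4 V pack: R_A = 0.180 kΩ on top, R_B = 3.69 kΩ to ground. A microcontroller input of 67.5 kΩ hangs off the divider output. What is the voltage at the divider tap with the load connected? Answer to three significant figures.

V_out ≈ 34.6 V

The load sits in parallel with R_B: R_B‖R_L = (3690 × 67500) / (3690 + 67500) = 3499 Ω.
V_out = 36.4 × 3499 / (180 + 3499) = 36.4 × 3499/3679 = 34.6 V.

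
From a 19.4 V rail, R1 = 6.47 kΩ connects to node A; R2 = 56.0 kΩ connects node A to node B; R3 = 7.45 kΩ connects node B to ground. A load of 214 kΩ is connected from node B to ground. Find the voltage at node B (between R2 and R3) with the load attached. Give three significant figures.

At node B, R3 is in parallel with the load: R3‖R_L = 7.199 kΩ.
Below node A the resistance is R2 + (R3‖R_L) = 63.20 kΩ, so V_A = 19.4 × 63.20/69.67 = 17.60 V.
Then V_B = V_A × (R3‖R_L)/(R2 + R3‖R_L) = 17.60 × 7.199/63.20 = 2.00 V.

V ≈ 2.00 V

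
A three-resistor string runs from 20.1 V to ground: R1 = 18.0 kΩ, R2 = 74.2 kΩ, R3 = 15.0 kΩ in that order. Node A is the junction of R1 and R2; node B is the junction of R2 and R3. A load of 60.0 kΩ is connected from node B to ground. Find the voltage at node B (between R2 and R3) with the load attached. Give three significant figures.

V ≈ 2.31 V

At node B, R3 is in parallel with the load: R3‖R_L = 12.00 kΩ.
Below node A the resistance is R2 + (R3‖R_L) = 86.20 kΩ, so V_A = 20.1 × 86.20/104.2 = 16.63 V.
Then V_B = V_A × (R3‖R_L)/(R2 + R3‖R_L) = 16.63 × 12.00/86.20 = 2.31 V.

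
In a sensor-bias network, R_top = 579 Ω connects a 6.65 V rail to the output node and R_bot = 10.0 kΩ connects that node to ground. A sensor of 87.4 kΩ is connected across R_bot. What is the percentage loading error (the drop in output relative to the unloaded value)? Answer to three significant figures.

The divider's output (Thévenin) resistance is R_top‖R_bot = 547.3 Ω.
Fractional drop under load = R_th/(R_th + R_L) = 547.3 / (547.3 + 87400) = 0.006223.
So the output falls by 0.622 %.

0.622 %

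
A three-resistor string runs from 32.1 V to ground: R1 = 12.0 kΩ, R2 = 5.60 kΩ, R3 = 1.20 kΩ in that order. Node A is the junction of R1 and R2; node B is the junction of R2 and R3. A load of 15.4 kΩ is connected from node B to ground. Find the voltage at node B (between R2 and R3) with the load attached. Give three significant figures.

V ≈ 1.91 V

At node B, R3 is in parallel with the load: R3‖R_L = 1.113 kΩ.
Below node A the resistance is R2 + (R3‖R_L) = 6.713 kΩ, so V_A = 32.1 × 6.713/18.71 = 11.52 V.
Then V_B = V_A × (R3‖R_L)/(R2 + R3‖R_L) = 11.52 × 1.113/6.713 = 1.91 V.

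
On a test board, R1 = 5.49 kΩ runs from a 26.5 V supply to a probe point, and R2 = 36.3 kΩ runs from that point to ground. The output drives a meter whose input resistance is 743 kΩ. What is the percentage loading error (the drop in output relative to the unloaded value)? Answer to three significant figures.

The divider's output (Thévenin) resistance is R1‖R2 = 4.769 kΩ.
Fractional drop under load = R_th/(R_th + R_L) = 4.769 / (4.769 + 743) = 0.006377.
So the output falls by 0.638 %.

0.638 %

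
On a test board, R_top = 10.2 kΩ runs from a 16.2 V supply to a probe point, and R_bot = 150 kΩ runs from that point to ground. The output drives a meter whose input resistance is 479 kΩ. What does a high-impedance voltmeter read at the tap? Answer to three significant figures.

V_out ≈ 14.9 V

The load sits in parallel with R_bot: R_bot‖R_L = (150 × 479) / (150 + 479) = 114.2 kΩ.
V_out = 16.2 × 114.2 / (10.2 + 114.2) = 16.2 × 114.2/124.4 = 14.9 V.
(Unloaded it would have been 15.2 V.)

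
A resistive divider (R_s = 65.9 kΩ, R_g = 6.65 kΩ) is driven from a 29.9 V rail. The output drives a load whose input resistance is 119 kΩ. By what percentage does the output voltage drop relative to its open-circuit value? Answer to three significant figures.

The divider's output (Thévenin) resistance is R_s‖R_g = 6.040 kΩ.
Fractional drop under load = R_th/(R_th + R_L) = 6.040 / (6.040 + 119) = 0.04831.
So the output falls by 4.83 %.

4.83 %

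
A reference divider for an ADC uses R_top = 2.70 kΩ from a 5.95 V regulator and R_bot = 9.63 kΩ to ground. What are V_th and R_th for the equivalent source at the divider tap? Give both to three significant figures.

V_th is the open-circuit tap voltage: 5.95 × 9.63/(2.70 + 9.63) = 4.65 V.
With the supply zeroed, R_top and R_bot appear in parallel from the tap: R_th = R_top‖R_bot = (2.70 × 9.63)/12.33 = 2.11 kΩ.

V_th = 4.65 V, R_th = 2.11 kΩ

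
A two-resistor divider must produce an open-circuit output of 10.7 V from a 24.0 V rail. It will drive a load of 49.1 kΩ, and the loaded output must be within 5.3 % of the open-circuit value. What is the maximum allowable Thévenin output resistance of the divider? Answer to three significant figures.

R_th ≤ 2.75 kΩ

Loading drop = R_th/(R_th + R_L) ≤ 0.0530, so R_th ≤ R_L · ε/(1−ε) = 49.1 kΩ × 0.0530/0.9470 = 2.75 kΩ.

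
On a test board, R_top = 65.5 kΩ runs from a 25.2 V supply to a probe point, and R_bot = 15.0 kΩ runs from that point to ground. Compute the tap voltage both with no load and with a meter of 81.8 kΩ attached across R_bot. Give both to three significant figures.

Unloaded: 4.70 V; loaded: 4.09 V

Open-circuit: V = 25.2 × 15.0/(65.5 + 15.0) = 4.70 V.
With the load, R_bot becomes R_bot‖R_L = 12.68 kΩ, so V = 25.2 × 12.68/78.18 = 4.09 V.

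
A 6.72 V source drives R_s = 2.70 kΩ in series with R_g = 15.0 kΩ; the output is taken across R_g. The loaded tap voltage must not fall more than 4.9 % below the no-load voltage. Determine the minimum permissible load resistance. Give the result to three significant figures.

Output resistance R_th = R_s‖R_g = (2.70 × 15.0)/17.70 = 2.288 kΩ.
The fractional drop is R_th/(R_th + R_L); requiring this ≤ 0.0490 gives R_L ≥ R_th(1/0.0490 − 1) = 2.288 × 19.41 = 44.4 kΩ.

R_L(min) ≈ 44.4 kΩ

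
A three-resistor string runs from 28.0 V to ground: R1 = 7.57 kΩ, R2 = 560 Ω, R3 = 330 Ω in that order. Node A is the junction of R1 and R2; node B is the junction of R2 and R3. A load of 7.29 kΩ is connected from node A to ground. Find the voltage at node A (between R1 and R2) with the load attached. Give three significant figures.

V ≈ 2.66 V

Below node A the series string R2+R3 = 890.0 Ω sits in parallel with the 7290 Ω load: 793.2 Ω.
V_A = 28.0 × 793.2/(7570 + 793.2) = 2.66 V.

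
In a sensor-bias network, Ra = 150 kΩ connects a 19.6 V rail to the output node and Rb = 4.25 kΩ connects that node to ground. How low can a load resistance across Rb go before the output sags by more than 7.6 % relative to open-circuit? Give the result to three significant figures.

R_L(min) ≈ 50.2 kΩ

Output resistance R_th = Ra‖Rb = (150 × 4.25)/154.2 = 4.133 kΩ.
The fractional drop is R_th/(R_th + R_L); requiring this ≤ 0.0760 gives R_L ≥ R_th(1/0.0760 − 1) = 4.133 × 12.16 = 50.2 kΩ.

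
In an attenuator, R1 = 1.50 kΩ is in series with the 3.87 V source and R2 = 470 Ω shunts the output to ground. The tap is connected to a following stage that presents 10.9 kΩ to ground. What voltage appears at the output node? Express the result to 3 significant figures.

V_out ≈ 0.894 V

The load sits in parallel with R2: R2‖R_L = (470 × 10900) / (470 + 10900) = 450.6 Ω.
V_out = 3.87 × 450.6 / (1500 + 450.6) = 3.87 × 450.6/1951 = 0.894 V.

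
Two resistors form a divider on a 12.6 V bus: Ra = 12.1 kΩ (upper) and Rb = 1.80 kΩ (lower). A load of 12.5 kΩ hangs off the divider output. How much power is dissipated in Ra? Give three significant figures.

P ≈ 10.3 mW

Total resistance from the source is Ra + (Rb‖R_L) = 13.67 kΩ, so I = 12.6/13.67 kΩ = 0.9215 mA.
P = I²·Ra = (0.9215 mA)² × 12.1 kΩ = 10.3 mW.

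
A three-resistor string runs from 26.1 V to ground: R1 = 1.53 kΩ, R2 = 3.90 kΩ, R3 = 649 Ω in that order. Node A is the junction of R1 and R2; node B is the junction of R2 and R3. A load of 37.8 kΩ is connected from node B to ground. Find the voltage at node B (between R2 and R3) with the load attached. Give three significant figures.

At node B, R3 is in parallel with the load: R3‖R_L = 638.0 Ω.
Below node A the resistance is R2 + (R3‖R_L) = 4538 Ω, so V_A = 26.1 × 4538/6068 = 19.52 V.
Then V_B = V_A × (R3‖R_L)/(R2 + R3‖R_L) = 19.52 × 638.0/4538 = 2.74 V.

V ≈ 2.74 V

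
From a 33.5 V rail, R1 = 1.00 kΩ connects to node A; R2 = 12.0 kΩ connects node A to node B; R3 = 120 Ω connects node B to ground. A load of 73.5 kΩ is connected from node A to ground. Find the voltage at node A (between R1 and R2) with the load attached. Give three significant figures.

V ≈ 30.6 V

Below node A the series string R2+R3 = 12120 Ω sits in parallel with the 73500 Ω load: 10400 Ω.
V_A = 33.5 × 10400/(1000 + 10400) = 30.6 V.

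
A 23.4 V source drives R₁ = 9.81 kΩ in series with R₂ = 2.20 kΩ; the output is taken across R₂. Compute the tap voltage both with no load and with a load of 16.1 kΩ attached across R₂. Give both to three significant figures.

Unloaded: 4.29 V; loaded: 3.86 V

Open-circuit: V = 23.4 × 2.20/(9.81 + 2.20) = 4.29 V.
With the load, R₂ becomes R₂‖R_L = 1.936 kΩ, so V = 23.4 × 1.936/11.75 = 3.86 V.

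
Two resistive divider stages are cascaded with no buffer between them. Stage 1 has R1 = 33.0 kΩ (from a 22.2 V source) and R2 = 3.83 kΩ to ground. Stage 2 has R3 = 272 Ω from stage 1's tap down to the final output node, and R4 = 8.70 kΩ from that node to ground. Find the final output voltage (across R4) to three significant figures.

Stage 2 presents R3+R4 = 8972 Ω as a load on stage 1's tap.
Stage 1's lower leg becomes R2‖(R3+R4) = 2684 Ω, so V_mid = 22.2 × 2684/35680 = 1.670 V.
Stage 2 is itself unloaded: V_out = V_mid × R4/(R3+R4) = 1.670 × 8700/8972 = 1.62 V.

V_out ≈ 1.62 V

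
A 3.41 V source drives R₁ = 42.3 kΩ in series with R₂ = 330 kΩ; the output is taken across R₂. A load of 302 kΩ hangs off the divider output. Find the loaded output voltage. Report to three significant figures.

V_out ≈ 2.69 V

The load sits in parallel with R₂: R₂‖R_L = (330 × 302) / (330 + 302) = 157.7 kΩ.
V_out = 3.41 × 157.7 / (42.3 + 157.7) = 3.41 × 157.7/200.0 = 2.69 V.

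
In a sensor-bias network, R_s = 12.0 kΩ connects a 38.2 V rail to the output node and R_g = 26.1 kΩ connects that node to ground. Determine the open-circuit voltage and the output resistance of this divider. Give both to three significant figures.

V_th is the open-circuit tap voltage: 38.2 × 26.1/(12.0 + 26.1) = 26.2 V.
With the supply zeroed, R_s and R_g appear in parallel from the tap: R_th = R_s‖R_g = (12.0 × 26.1)/38.10 = 8.22 kΩ.

V_th = 26.2 V, R_th = 8.22 kΩ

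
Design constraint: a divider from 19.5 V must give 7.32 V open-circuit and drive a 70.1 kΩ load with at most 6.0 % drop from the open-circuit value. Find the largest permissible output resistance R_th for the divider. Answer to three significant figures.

R_th ≤ 4.47 kΩ

Loading drop = R_th/(R_th + R_L) ≤ 0.0600, so R_th ≤ R_L · ε/(1−ε) = 70.1 kΩ × 0.0600/0.9400 = 4.47 kΩ.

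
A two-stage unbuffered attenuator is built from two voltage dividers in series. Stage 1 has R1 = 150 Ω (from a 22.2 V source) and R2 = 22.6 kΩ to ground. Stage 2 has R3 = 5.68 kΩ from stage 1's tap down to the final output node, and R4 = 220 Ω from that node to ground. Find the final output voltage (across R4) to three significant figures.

V_out ≈ 0.802 V

Stage 2 presents R3+R4 = 5900 Ω as a load on stage 1's tap.
Stage 1's lower leg becomes R2‖(R3+R4) = 4679 Ω, so V_mid = 22.2 × 4679/4829 = 21.51 V.
Stage 2 is itself unloaded: V_out = V_mid × R4/(R3+R4) = 21.51 × 220/5900 = 0.802 V.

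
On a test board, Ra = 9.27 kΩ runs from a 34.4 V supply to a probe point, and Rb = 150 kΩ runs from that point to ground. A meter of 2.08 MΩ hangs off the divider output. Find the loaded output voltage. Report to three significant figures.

V_out ≈ 32.3 V

The load sits in parallel with Rb: Rb‖R_L = (150 × 2080) / (150 + 2080) = 139.9 kΩ.
V_out = 34.4 × 139.9 / (9.27 + 139.9) = 34.4 × 139.9/149.2 = 32.3 V.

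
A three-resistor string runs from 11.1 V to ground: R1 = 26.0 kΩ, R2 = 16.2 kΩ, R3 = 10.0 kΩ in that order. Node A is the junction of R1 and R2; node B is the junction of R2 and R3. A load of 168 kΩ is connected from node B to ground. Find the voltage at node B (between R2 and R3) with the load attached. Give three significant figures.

V ≈ 2.03 V

At node B, R3 is in parallel with the load: R3‖R_L = 9.438 kΩ.
Below node A the resistance is R2 + (R3‖R_L) = 25.64 kΩ, so V_A = 11.1 × 25.64/51.64 = 5.511 V.
Then V_B = V_A × (R3‖R_L)/(R2 + R3‖R_L) = 5.511 × 9.438/25.64 = 2.03 V.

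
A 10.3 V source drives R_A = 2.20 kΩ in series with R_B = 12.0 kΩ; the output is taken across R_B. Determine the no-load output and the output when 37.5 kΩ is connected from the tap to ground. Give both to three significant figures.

Unloaded: 8.70 V; loaded: 8.29 V

Open-circuit: V = 10.3 × 12.0/(2.20 + 12.0) = 8.70 V.
With the load, R_B becomes R_B‖R_L = 9.091 kΩ, so V = 10.3 × 9.091/11.29 = 8.29 V.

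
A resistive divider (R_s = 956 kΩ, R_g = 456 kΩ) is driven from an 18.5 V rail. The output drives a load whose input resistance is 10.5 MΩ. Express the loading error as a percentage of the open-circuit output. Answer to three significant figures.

2.86 %

The divider's output (Thévenin) resistance is R_s‖R_g = 308.7 kΩ.
Fractional drop under load = R_th/(R_th + R_L) = 308.7 / (308.7 + 10500) = 0.02856.
So the output falls by 2.86 %.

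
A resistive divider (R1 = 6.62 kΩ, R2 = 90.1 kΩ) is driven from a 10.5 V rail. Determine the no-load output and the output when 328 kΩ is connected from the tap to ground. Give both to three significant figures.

Unloaded: 9.78 V; loaded: 9.60 V

Open-circuit: V = 10.5 × 90.1/(6.62 + 90.1) = 9.78 V.
With the load, R2 becomes R2‖R_L = 70.68 kΩ, so V = 10.5 × 70.68/77.30 = 9.60 V.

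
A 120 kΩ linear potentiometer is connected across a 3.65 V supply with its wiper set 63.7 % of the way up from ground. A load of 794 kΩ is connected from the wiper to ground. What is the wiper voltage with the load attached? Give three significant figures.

The wiper splits the pot into (1−α)R = 43.56 kΩ above and αR = 76.44 kΩ below.
Lower section ‖ load = 69.73 kΩ.
V_wiper = 3.65 × 69.73/(43.56 + 69.73) = 2.25 V.

V ≈ 2.25 V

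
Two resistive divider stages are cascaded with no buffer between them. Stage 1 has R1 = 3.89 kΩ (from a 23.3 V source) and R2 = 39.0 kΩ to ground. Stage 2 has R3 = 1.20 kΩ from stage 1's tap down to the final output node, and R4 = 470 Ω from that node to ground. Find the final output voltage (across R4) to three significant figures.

Stage 2 presents R3+R4 = 1670 Ω as a load on stage 1's tap.
Stage 1's lower leg becomes R2‖(R3+R4) = 1601 Ω, so V_mid = 23.3 × 1601/5491 = 6.795 V.
Stage 2 is itself unloaded: V_out = V_mid × R4/(R3+R4) = 6.795 × 470/1670 = 1.91 V.

V_out ≈ 1.91 V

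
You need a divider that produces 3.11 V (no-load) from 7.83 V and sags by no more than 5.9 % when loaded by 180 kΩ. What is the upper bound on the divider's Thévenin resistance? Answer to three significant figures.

R_th ≤ 11.3 kΩ

Loading drop = R_th/(R_th + R_L) ≤ 0.0590, so R_th ≤ R_L · ε/(1−ε) = 180 kΩ × 0.0590/0.9410 = 11.3 kΩ.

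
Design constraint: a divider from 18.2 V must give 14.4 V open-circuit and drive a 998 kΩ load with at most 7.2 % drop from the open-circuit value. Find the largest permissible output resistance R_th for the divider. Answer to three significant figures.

Loading drop = R_th/(R_th + R_L) ≤ 0.0720, so R_th ≤ R_L · ε/(1−ε) = 998 kΩ × 0.0720/0.9280 = 77.4 kΩ.
(Any R1, R2 with R2/(R1+R2) = 0.791 and R1‖R2 ≤ 77.4 kΩ will meet the spec.)

R_th ≤ 77.4 kΩ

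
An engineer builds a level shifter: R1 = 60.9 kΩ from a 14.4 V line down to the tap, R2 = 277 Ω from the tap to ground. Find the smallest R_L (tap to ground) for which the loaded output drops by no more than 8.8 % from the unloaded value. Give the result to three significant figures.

R_L(min) ≈ 2.86 kΩ

Output resistance R_th = R1‖R2 = (60900 × 277)/61180 = 275.7 Ω.
The fractional drop is R_th/(R_th + R_L); requiring this ≤ 0.0880 gives R_L ≥ R_th(1/0.0880 − 1) = 275.7 × 10.36 = 2.86 kΩ.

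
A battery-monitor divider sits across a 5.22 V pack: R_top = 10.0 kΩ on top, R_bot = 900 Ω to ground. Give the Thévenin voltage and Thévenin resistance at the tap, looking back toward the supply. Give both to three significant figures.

V_th is the open-circuit tap voltage: 5.22 × 900/(10000 + 900) = 0.431 V.
With the supply zeroed, R_top and R_bot appear in parallel from the tap: R_th = R_top‖R_bot = (10000 × 900)/10900 = 826 Ω.

V_th = 0.431 V, R_th = 826 Ω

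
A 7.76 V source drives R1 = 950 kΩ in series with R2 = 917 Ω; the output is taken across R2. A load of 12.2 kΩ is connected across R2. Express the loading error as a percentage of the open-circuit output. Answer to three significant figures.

The divider's output (Thévenin) resistance is R1‖R2 = 916.1 Ω.
Fractional drop under load = R_th/(R_th + R_L) = 916.1 / (916.1 + 12200) = 0.06985.
So the output falls by 6.98 %.

6.98 %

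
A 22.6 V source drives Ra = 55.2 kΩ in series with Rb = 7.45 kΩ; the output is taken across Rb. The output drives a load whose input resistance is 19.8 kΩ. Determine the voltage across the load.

The load sits in parallel with Rb: Rb‖R_L = (7.45 × 19.8) / (7.45 + 19.8) = 5.413 kΩ.
V_out = 22.6 × 5.413 / (55.2 + 5.413) = 22.6 × 5.413/60.61 = 2.02 V.

V_out ≈ 2.02 V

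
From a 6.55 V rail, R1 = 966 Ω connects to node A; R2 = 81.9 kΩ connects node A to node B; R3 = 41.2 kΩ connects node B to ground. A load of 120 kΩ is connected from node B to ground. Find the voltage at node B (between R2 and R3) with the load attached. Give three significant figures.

At node B, R3 is in parallel with the load: R3‖R_L = 30670 Ω.
Below node A the resistance is R2 + (R3‖R_L) = 112600 Ω, so V_A = 6.55 × 112600/113500 = 6.494 V.
Then V_B = V_A × (R3‖R_L)/(R2 + R3‖R_L) = 6.494 × 30670/112600 = 1.77 V.

V ≈ 1.77 V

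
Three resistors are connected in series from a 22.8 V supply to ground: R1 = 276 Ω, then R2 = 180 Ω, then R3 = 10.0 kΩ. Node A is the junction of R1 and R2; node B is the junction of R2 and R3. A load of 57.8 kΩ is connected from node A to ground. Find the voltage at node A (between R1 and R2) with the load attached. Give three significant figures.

Below node A the series string R2+R3 = 10180 Ω sits in parallel with the 57800 Ω load: 8656 Ω.
V_A = 22.8 × 8656/(276 + 8656) = 22.1 V.

V ≈ 22.1 V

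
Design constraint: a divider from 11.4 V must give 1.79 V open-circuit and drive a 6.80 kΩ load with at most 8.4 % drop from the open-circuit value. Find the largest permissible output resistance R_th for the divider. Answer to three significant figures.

Loading drop = R_th/(R_th + R_L) ≤ 0.0840, so R_th ≤ R_L · ε/(1−ε) = 6.80 kΩ × 0.0840/0.9160 = 624 Ω.

R_th ≤ 624 Ω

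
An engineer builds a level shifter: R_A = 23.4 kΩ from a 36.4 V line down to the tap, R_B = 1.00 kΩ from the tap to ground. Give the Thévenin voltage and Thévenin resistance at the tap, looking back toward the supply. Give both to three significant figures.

V_th is the open-circuit tap voltage: 36.4 × 1.00/(23.4 + 1.00) = 1.49 V.
With the supply zeroed, R_A and R_B appear in parallel from the tap: R_th = R_A‖R_B = (23.4 × 1.00)/24.40 = 959 Ω.

V_th = 1.49 V, R_th = 959 Ω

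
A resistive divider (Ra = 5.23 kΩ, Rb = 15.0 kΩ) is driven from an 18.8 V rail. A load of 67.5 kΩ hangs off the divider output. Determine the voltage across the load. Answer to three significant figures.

The load sits in parallel with Rb: Rb‖R_L = (15.0 × 67.5) / (15.0 + 67.5) = 12.27 kΩ.
V_out = 18.8 × 12.27 / (5.23 + 12.27) = 18.8 × 12.27/17.50 = 13.2 V.
(Unloaded it would have been 13.9 V.)

V_out ≈ 13.2 V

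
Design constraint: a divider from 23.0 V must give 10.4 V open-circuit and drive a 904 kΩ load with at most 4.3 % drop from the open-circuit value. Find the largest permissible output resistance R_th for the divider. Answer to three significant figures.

R_th ≤ 40.6 kΩ

Loading drop = R_th/(R_th + R_L) ≤ 0.0430, so R_th ≤ R_L · ε/(1−ε) = 904 kΩ × 0.0430/0.9570 = 40.6 kΩ.
(Any R1, R2 with R2/(R1+R2) = 0.452 and R1‖R2 ≤ 40.6 kΩ will meet the spec.)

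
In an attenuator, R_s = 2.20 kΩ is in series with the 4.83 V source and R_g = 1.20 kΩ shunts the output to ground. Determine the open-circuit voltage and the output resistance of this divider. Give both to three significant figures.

V_th = 1.70 V, R_th = 776 Ω

V_th is the open-circuit tap voltage: 4.83 × 1.20/(2.20 + 1.20) = 1.70 V.
With the supply zeroed, R_s and R_g appear in parallel from the tap: R_th = R_s‖R_g = (2.20 × 1.20)/3.400 = 776 Ω.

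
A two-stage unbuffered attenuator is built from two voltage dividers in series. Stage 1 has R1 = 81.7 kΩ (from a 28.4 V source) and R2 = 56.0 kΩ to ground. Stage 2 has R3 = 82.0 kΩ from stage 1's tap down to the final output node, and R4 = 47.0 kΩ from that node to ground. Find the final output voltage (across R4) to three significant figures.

V_out ≈ 3.35 V

Stage 2 presents R3+R4 = 129.0 kΩ as a load on stage 1's tap.
Stage 1's lower leg becomes R2‖(R3+R4) = 39.05 kΩ, so V_mid = 28.4 × 39.05/120.7 = 9.184 V.
Stage 2 is itself unloaded: V_out = V_mid × R4/(R3+R4) = 9.184 × 47.0/129.0 = 3.35 V.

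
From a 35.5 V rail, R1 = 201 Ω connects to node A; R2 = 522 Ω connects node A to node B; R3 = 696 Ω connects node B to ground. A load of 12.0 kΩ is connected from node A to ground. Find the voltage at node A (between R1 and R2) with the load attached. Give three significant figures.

Below node A the series string R2+R3 = 1218 Ω sits in parallel with the 12000 Ω load: 1106 Ω.
V_A = 35.5 × 1106/(201 + 1106) = 30.0 V.

V ≈ 30.0 V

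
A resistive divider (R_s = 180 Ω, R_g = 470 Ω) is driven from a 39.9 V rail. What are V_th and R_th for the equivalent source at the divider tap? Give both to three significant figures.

V_th is the open-circuit tap voltage: 39.9 × 470/(180 + 470) = 28.9 V.
With the supply zeroed, R_s and R_g appear in parallel from the tap: R_th = R_s‖R_g = (180 × 470)/650.0 = 130 Ω.

V_th = 28.9 V, R_th = 130 Ω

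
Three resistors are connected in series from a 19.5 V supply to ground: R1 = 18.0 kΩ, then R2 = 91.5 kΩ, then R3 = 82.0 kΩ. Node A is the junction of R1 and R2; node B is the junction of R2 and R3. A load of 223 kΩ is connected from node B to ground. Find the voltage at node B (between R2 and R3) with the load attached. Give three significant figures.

V ≈ 6.90 V

At node B, R3 is in parallel with the load: R3‖R_L = 59.95 kΩ.
Below node A the resistance is R2 + (R3‖R_L) = 151.5 kΩ, so V_A = 19.5 × 151.5/169.5 = 17.43 V.
Then V_B = V_A × (R3‖R_L)/(R2 + R3‖R_L) = 17.43 × 59.95/151.5 = 6.90 V.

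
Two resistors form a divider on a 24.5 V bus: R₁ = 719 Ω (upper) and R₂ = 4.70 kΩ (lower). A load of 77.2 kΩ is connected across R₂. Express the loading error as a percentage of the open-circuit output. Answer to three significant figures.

The divider's output (Thévenin) resistance is R₁‖R₂ = 623.6 Ω.
Fractional drop under load = R_th/(R_th + R_L) = 623.6 / (623.6 + 77200) = 0.008013.
So the output falls by 0.801 %.

0.801 %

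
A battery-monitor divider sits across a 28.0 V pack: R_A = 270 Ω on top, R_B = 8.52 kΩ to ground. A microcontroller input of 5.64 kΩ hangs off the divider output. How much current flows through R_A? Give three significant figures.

R_B‖R_L = 3394 Ω, so the source sees R_A + R_B‖R_L = 3664 Ω.
I = 28.0 V / 3664 Ω = 7.64 mA.

I ≈ 7.64 mA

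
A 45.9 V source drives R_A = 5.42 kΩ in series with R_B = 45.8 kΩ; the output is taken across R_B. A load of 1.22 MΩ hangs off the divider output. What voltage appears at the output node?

The load sits in parallel with R_B: R_B‖R_L = (45.8 × 1220) / (45.8 + 1220) = 44.14 kΩ.
V_out = 45.9 × 44.14 / (5.42 + 44.14) = 45.9 × 44.14/49.56 = 40.9 V.

V_out ≈ 40.9 V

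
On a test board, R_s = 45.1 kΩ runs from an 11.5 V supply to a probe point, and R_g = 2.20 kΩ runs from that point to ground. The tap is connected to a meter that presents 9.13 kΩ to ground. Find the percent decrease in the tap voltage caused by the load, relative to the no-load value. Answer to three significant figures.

18.7 %

The divider's output (Thévenin) resistance is R_s‖R_g = 2.098 kΩ.
Fractional drop under load = R_th/(R_th + R_L) = 2.098 / (2.098 + 9.13) = 0.1868.
So the output falls by 18.7 %.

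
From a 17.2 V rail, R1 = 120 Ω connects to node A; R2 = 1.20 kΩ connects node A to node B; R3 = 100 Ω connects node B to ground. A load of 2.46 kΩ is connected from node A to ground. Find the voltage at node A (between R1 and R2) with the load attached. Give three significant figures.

Below node A the series string R2+R3 = 1300 Ω sits in parallel with the 2460 Ω load: 850.5 Ω.
V_A = 17.2 × 850.5/(120 + 850.5) = 15.1 V.

V ≈ 15.1 V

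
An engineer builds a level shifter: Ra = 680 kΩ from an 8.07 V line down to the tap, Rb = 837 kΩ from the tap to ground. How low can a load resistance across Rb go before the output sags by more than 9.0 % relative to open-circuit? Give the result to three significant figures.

R_L(min) ≈ 3.79 MΩ

Output resistance R_th = Ra‖Rb = (680 × 837)/1517 = 375.2 kΩ.
The fractional drop is R_th/(R_th + R_L); requiring this ≤ 0.0900 gives R_L ≥ R_th(1/0.0900 − 1) = 375.2 × 10.11 = 3.79 MΩ.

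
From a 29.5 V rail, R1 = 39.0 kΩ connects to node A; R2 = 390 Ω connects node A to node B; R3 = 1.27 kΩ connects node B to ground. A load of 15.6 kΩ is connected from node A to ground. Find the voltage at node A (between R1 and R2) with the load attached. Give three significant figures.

Below node A the series string R2+R3 = 1660 Ω sits in parallel with the 15600 Ω load: 1500 Ω.
V_A = 29.5 × 1500/(39000 + 1500) = 1.09 V.

V ≈ 1.09 V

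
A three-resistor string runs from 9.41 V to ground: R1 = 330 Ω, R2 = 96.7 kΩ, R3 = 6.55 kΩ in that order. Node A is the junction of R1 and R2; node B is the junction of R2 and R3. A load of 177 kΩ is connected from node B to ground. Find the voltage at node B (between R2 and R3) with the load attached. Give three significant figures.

V ≈ 0.575 V

At node B, R3 is in parallel with the load: R3‖R_L = 6316 Ω.
Below node A the resistance is R2 + (R3‖R_L) = 103000 Ω, so V_A = 9.41 × 103000/103300 = 9.380 V.
Then V_B = V_A × (R3‖R_L)/(R2 + R3‖R_L) = 9.380 × 6316/103000 = 0.575 V.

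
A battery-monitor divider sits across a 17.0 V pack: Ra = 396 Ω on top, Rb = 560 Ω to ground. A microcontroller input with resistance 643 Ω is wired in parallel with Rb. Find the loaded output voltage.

The load sits in parallel with Rb: Rb‖R_L = (560 × 643) / (560 + 643) = 299.3 Ω.
V_out = 17.0 × 299.3 / (396 + 299.3) = 17.0 × 299.3/695.3 = 7.32 V.
(Unloaded it would have been 9.96 V.)

V_out ≈ 7.32 V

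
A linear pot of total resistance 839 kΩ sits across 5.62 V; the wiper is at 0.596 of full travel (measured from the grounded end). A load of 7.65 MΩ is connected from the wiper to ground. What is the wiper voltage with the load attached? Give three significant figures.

V ≈ 3.26 V

The wiper splits the pot into (1−α)R = 339.0 kΩ above and αR = 500.0 kΩ below.
Lower section ‖ load = 469.4 kΩ.
V_wiper = 5.62 × 469.4/(339.0 + 469.4) = 3.26 V.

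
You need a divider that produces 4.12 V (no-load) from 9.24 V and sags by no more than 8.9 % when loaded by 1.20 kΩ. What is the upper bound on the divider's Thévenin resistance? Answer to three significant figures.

R_th ≤ 117 Ω

Loading drop = R_th/(R_th + R_L) ≤ 0.0890, so R_th ≤ R_L · ε/(1−ε) = 1.20 kΩ × 0.0890/0.9110 = 117 Ω.
(Any R1, R2 with R2/(R1+R2) = 0.446 and R1‖R2 ≤ 117 Ω will meet the spec.)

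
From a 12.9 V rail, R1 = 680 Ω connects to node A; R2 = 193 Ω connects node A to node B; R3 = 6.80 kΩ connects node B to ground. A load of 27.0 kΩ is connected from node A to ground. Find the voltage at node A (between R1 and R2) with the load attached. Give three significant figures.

V ≈ 11.5 V

Below node A the series string R2+R3 = 6993 Ω sits in parallel with the 27000 Ω load: 5554 Ω.
V_A = 12.9 × 5554/(680 + 5554) = 11.5 V.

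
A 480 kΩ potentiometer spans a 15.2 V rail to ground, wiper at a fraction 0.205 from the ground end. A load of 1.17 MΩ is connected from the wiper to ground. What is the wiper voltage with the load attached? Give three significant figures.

V ≈ 2.92 V

The wiper splits the pot into (1−α)R = 381.6 kΩ above and αR = 98.40 kΩ below.
Lower section ‖ load = 90.77 kΩ.
V_wiper = 15.2 × 90.77/(381.6 + 90.77) = 2.92 V.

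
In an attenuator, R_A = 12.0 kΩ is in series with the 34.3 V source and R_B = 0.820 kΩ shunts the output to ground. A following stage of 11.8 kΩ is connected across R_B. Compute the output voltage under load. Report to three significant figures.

The load sits in parallel with R_B: R_B‖R_L = (820 × 11800) / (820 + 11800) = 766.7 Ω.
V_out = 34.3 × 766.7 / (12000 + 766.7) = 34.3 × 766.7/12770 = 2.06 V.

V_out ≈ 2.06 V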